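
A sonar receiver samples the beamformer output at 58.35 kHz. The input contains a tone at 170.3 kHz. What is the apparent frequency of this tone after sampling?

170.3 kHz mod fs = 53.6 kHz.
53.6 kHz > fs/2 = 29.175 kHz, folds to fs − 53.6 kHz = 4.75 kHz.

4.75 kHz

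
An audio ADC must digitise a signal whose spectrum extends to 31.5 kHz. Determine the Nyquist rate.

63 kHz

Nyquist rate = 2 × 31.5 kHz = 63 kHz.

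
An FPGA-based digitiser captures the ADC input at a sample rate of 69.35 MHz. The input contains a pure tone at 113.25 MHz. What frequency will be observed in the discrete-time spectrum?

113.25 MHz mod fs = 43.9 MHz.
43.9 MHz > fs/2 = 34.675 MHz, folds to fs − 43.9 MHz = 25.45 MHz.

25.45 MHz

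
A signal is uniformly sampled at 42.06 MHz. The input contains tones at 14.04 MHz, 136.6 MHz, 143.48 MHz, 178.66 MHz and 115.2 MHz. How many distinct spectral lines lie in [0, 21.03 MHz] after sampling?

fs/2 = 21.03 MHz.
14.04 MHz ≤ fs/2 = 21.03 MHz, passes unchanged.
136.6 MHz mod fs = 10.42 MHz.
10.42 MHz ≤ fs/2 = 21.03 MHz, appears at 10.42 MHz.
143.48 MHz mod fs = 17.3 MHz.
17.3 MHz ≤ fs/2 = 21.03 MHz, appears at 17.3 MHz.
178.66 MHz mod fs = 10.42 MHz.
10.42 MHz ≤ fs/2 = 21.03 MHz, appears at 10.42 MHz.
115.2 MHz mod fs = 31.08 MHz.
31.08 MHz > fs/2 = 21.03 MHz, folds to fs − 31.08 MHz = 10.98 MHz.
Distinct values: {10.42 MHz, 10.98 MHz, 14.04 MHz, 17.3 MHz} → 4.

4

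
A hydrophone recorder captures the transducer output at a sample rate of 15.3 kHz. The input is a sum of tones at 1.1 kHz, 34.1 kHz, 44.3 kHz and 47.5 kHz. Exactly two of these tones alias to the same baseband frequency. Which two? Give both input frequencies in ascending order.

fs/2 = 7.65 kHz.
1.1 kHz ≤ fs/2 = 7.65 kHz, passes unchanged.
34.1 kHz mod fs = 3.5 kHz.
3.5 kHz ≤ fs/2 = 7.65 kHz, appears at 3.5 kHz.
44.3 kHz mod fs = 13.7 kHz.
13.7 kHz > fs/2 = 7.65 kHz, folds to fs − 13.7 kHz = 1.6 kHz.
47.5 kHz mod fs = 1.6 kHz.
1.6 kHz ≤ fs/2 = 7.65 kHz, appears at 1.6 kHz.
44.3 kHz and 47.5 kHz both map to 1.6 kHz.

44.3 kHz, 47.5 kHz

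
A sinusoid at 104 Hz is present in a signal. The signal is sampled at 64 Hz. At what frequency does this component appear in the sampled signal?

24 Hz

104 Hz mod fs = 40 Hz.
40 Hz > fs/2 = 32 Hz, folds to fs − 40 Hz = 24 Hz.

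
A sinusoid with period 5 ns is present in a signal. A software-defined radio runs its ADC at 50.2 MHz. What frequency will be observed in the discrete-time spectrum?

T = 5 ns → f = 1/T = 200 MHz.
200 MHz mod fs = 49.4 MHz.
49.4 MHz > fs/2 = 25.1 MHz, folds to fs − 49.4 MHz = 0.8 MHz.

0.8 MHz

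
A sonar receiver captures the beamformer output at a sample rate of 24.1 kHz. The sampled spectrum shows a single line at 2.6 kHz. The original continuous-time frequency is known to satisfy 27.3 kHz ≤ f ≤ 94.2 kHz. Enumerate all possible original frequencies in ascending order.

Frequencies that alias to 2.6 kHz are k·fs ± 2.6 kHz for integer k ≥ 0.
k=0: 2.6 kHz.
k=1: 21.5 kHz, 26.7 kHz.
k=2: 45.6 kHz, 50.8 kHz.
k=3: 69.7 kHz, 74.9 kHz.
k=4: 93.8 kHz, 99 kHz.
k=5: 117.9 kHz, 123.1 kHz.
Within [27.3 kHz, 94.2 kHz]: 45.6 kHz, 50.8 kHz, 69.7 kHz, 74.9 kHz, 93.8 kHz.

45.6 kHz, 50.8 kHz, 69.7 kHz, 74.9 kHz, 93.8 kHz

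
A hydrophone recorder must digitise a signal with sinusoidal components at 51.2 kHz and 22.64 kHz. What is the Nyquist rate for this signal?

Highest-frequency component: 51.2 kHz.
Nyquist rate = 2 × 51.2 kHz = 102.4 kHz.

102.4 kHz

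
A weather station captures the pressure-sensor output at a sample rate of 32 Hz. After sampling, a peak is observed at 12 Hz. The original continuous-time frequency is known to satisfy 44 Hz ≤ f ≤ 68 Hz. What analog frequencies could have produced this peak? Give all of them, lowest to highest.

44 Hz, 52 Hz

Frequencies that alias to 12 Hz are k·fs ± 12 Hz for integer k ≥ 0.
k=0: 12 Hz.
k=1: 20 Hz, 44 Hz.
k=2: 52 Hz, 76 Hz.
k=3: 84 Hz, 108 Hz.
Within [44 Hz, 68 Hz]: 44 Hz, 52 Hz.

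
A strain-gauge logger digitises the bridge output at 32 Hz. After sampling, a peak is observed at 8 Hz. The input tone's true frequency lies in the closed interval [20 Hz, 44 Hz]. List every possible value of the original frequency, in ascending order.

24 Hz, 40 Hz

Frequencies that alias to 8 Hz are k·fs ± 8 Hz for integer k ≥ 0.
k=0: 8 Hz.
k=1: 24 Hz, 40 Hz.
k=2: 56 Hz, 72 Hz.
Within [20 Hz, 44 Hz]: 24 Hz, 40 Hz.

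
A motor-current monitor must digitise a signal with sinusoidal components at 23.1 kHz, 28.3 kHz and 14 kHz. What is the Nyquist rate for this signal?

56.6 kHz

Highest-frequency component: 28.3 kHz.
Nyquist rate = 2 × 28.3 kHz = 56.6 kHz.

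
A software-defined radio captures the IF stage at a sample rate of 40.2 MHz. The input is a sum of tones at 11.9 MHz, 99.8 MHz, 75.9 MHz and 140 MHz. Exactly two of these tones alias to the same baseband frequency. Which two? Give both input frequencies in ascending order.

99.8 MHz, 140 MHz

fs/2 = 20.1 MHz.
11.9 MHz ≤ fs/2 = 20.1 MHz, passes unchanged.
99.8 MHz mod fs = 19.4 MHz.
19.4 MHz ≤ fs/2 = 20.1 MHz, appears at 19.4 MHz.
75.9 MHz mod fs = 35.7 MHz.
35.7 MHz > fs/2 = 20.1 MHz, folds to fs − 35.7 MHz = 4.5 MHz.
140 MHz mod fs = 19.4 MHz.
19.4 MHz ≤ fs/2 = 20.1 MHz, appears at 19.4 MHz.
99.8 MHz and 140 MHz both map to 19.4 MHz.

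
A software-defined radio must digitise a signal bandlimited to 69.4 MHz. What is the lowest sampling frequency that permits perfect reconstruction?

138.8 MHz

Nyquist rate = 2 × 69.4 MHz = 138.8 MHz.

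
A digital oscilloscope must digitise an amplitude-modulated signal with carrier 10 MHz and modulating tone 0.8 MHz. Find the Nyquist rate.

21.6 MHz

AM sidebands sit at fc ± fm = 9.2 MHz and 10.8 MHz.
Highest-frequency component: 10.8 MHz.
Nyquist rate = 2 × 10.8 MHz = 21.6 MHz.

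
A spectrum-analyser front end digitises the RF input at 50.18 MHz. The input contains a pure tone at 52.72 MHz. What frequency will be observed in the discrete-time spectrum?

2.54 MHz

52.72 MHz mod fs = 2.54 MHz.
2.54 MHz ≤ fs/2 = 25.09 MHz, appears at 2.54 MHz.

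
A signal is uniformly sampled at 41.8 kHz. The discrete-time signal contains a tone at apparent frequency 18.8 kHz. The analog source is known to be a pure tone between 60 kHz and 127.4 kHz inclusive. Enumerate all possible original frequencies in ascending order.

Frequencies that alias to 18.8 kHz are k·fs ± 18.8 kHz for integer k ≥ 0.
k=0: 18.8 kHz.
k=1: 23 kHz, 60.6 kHz.
k=2: 64.8 kHz, 102.4 kHz.
k=3: 106.6 kHz, 144.2 kHz.
k=4: 148.4 kHz, 186 kHz.
Within [60 kHz, 127.4 kHz]: 60.6 kHz, 64.8 kHz, 102.4 kHz, 106.6 kHz.

60.6 kHz, 64.8 kHz, 102.4 kHz, 106.6 kHz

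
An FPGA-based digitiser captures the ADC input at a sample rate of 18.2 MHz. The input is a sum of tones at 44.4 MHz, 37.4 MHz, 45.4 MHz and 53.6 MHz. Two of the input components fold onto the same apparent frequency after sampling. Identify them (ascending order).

fs/2 = 9.1 MHz.
44.4 MHz mod fs = 8 MHz.
8 MHz ≤ fs/2 = 9.1 MHz, appears at 8 MHz.
37.4 MHz mod fs = 1 MHz.
1 MHz ≤ fs/2 = 9.1 MHz, appears at 1 MHz.
45.4 MHz mod fs = 9 MHz.
9 MHz ≤ fs/2 = 9.1 MHz, appears at 9 MHz.
53.6 MHz mod fs = 17.2 MHz.
17.2 MHz > fs/2 = 9.1 MHz, folds to fs − 17.2 MHz = 1 MHz.
37.4 MHz and 53.6 MHz both map to 1 MHz.

37.4 MHz, 53.6 MHz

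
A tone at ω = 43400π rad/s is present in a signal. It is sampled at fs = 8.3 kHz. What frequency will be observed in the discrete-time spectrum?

3.2 kHz

ω = 43400π rad/s → f = ω/(2π) = 21700 Hz = 21.7 kHz.
21.7 kHz mod fs = 5.1 kHz.
5.1 kHz > fs/2 = 4.15 kHz, folds to fs − 5.1 kHz = 3.2 kHz.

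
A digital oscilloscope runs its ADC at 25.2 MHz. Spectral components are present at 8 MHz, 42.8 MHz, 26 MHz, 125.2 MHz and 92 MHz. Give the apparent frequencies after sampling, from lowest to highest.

0.8 MHz, 7.6 MHz, 8 MHz, 8.8 MHz

fs/2 = 12.6 MHz.
8 MHz ≤ fs/2 = 12.6 MHz, passes unchanged.
42.8 MHz mod fs = 17.6 MHz.
17.6 MHz > fs/2 = 12.6 MHz, folds to fs − 17.6 MHz = 7.6 MHz.
26 MHz mod fs = 0.8 MHz.
0.8 MHz ≤ fs/2 = 12.6 MHz, appears at 0.8 MHz.
125.2 MHz mod fs = 24.4 MHz.
24.4 MHz > fs/2 = 12.6 MHz, folds to fs − 24.4 MHz = 0.8 MHz.
92 MHz mod fs = 16.4 MHz.
16.4 MHz > fs/2 = 12.6 MHz, folds to fs − 16.4 MHz = 8.8 MHz.
Distinct values: {0.8 MHz, 7.6 MHz, 8 MHz, 8.8 MHz}.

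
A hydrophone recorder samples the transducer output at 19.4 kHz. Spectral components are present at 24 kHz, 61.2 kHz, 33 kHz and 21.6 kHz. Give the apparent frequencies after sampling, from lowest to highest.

fs/2 = 9.7 kHz.
24 kHz mod fs = 4.6 kHz.
4.6 kHz ≤ fs/2 = 9.7 kHz, appears at 4.6 kHz.
61.2 kHz mod fs = 3 kHz.
3 kHz ≤ fs/2 = 9.7 kHz, appears at 3 kHz.
33 kHz mod fs = 13.6 kHz.
13.6 kHz > fs/2 = 9.7 kHz, folds to fs − 13.6 kHz = 5.8 kHz.
21.6 kHz mod fs = 2.2 kHz.
2.2 kHz ≤ fs/2 = 9.7 kHz, appears at 2.2 kHz.
Distinct values: {2.2 kHz, 3 kHz, 4.6 kHz, 5.8 kHz}.

2.2 kHz, 3 kHz, 4.6 kHz, 5.8 kHz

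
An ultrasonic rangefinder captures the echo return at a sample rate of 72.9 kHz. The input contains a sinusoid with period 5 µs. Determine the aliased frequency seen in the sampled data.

T = 5 µs → f = 1/T = 200 kHz.
200 kHz mod fs = 54.2 kHz.
54.2 kHz > fs/2 = 36.45 kHz, folds to fs − 54.2 kHz = 18.7 kHz.

18.7 kHz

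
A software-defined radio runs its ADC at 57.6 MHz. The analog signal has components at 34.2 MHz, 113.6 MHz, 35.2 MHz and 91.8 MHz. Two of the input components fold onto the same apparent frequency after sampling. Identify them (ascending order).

fs/2 = 28.8 MHz.
34.2 MHz > fs/2 = 28.8 MHz, folds to fs − 34.2 MHz = 23.4 MHz.
113.6 MHz mod fs = 56 MHz.
56 MHz > fs/2 = 28.8 MHz, folds to fs − 56 MHz = 1.6 MHz.
35.2 MHz > fs/2 = 28.8 MHz, folds to fs − 35.2 MHz = 22.4 MHz.
91.8 MHz mod fs = 34.2 MHz.
34.2 MHz > fs/2 = 28.8 MHz, folds to fs − 34.2 MHz = 23.4 MHz.
34.2 MHz and 91.8 MHz both map to 23.4 MHz.

34.2 MHz, 91.8 MHz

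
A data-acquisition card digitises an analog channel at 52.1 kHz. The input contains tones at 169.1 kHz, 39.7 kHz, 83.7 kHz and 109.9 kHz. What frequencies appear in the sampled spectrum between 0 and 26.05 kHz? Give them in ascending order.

5.7 kHz, 12.4 kHz, 12.8 kHz, 20.5 kHz

fs/2 = 26.05 kHz.
169.1 kHz mod fs = 12.8 kHz.
12.8 kHz ≤ fs/2 = 26.05 kHz, appears at 12.8 kHz.
39.7 kHz > fs/2 = 26.05 kHz, folds to fs − 39.7 kHz = 12.4 kHz.
83.7 kHz mod fs = 31.6 kHz.
31.6 kHz > fs/2 = 26.05 kHz, folds to fs − 31.6 kHz = 20.5 kHz.
109.9 kHz mod fs = 5.7 kHz.
5.7 kHz ≤ fs/2 = 26.05 kHz, appears at 5.7 kHz.
Distinct values: {5.7 kHz, 12.4 kHz, 12.8 kHz, 20.5 kHz}.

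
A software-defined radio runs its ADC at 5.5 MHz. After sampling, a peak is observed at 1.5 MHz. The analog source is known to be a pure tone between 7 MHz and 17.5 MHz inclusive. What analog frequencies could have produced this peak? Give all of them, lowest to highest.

7 MHz, 9.5 MHz, 12.5 MHz, 15 MHz

Frequencies that alias to 1.5 MHz are k·fs ± 1.5 MHz for integer k ≥ 0.
k=0: 1.5 MHz.
k=1: 4 MHz, 7 MHz.
k=2: 9.5 MHz, 12.5 MHz.
k=3: 15 MHz, 18 MHz.
k=4: 20.5 MHz, 23.5 MHz.
Within [7 MHz, 17.5 MHz]: 7 MHz, 9.5 MHz, 12.5 MHz, 15 MHz.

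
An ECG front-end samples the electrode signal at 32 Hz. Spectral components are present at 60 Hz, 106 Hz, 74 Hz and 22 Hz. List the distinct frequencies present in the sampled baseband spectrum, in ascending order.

fs/2 = 16 Hz.
60 Hz mod fs = 28 Hz.
28 Hz > fs/2 = 16 Hz, folds to fs − 28 Hz = 4 Hz.
106 Hz mod fs = 10 Hz.
10 Hz ≤ fs/2 = 16 Hz, appears at 10 Hz.
74 Hz mod fs = 10 Hz.
10 Hz ≤ fs/2 = 16 Hz, appears at 10 Hz.
22 Hz > fs/2 = 16 Hz, folds to fs − 22 Hz = 10 Hz.
Distinct values: {4 Hz, 10 Hz}.

4 Hz, 10 Hz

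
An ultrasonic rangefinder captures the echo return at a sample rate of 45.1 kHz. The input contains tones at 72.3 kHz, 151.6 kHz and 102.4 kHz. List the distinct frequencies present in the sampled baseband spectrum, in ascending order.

fs/2 = 22.55 kHz.
72.3 kHz mod fs = 27.2 kHz.
27.2 kHz > fs/2 = 22.55 kHz, folds to fs − 27.2 kHz = 17.9 kHz.
151.6 kHz mod fs = 16.3 kHz.
16.3 kHz ≤ fs/2 = 22.55 kHz, appears at 16.3 kHz.
102.4 kHz mod fs = 12.2 kHz.
12.2 kHz ≤ fs/2 = 22.55 kHz, appears at 12.2 kHz.
Distinct values: {12.2 kHz, 16.3 kHz, 17.9 kHz}.

12.2 kHz, 16.3 kHz, 17.9 kHz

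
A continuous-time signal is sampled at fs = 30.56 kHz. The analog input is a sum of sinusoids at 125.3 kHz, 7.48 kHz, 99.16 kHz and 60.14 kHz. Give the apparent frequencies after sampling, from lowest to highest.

0.98 kHz, 3.06 kHz, 7.48 kHz

fs/2 = 15.28 kHz.
125.3 kHz mod fs = 3.06 kHz.
3.06 kHz ≤ fs/2 = 15.28 kHz, appears at 3.06 kHz.
7.48 kHz ≤ fs/2 = 15.28 kHz, passes unchanged.
99.16 kHz mod fs = 7.48 kHz.
7.48 kHz ≤ fs/2 = 15.28 kHz, appears at 7.48 kHz.
60.14 kHz mod fs = 29.58 kHz.
29.58 kHz > fs/2 = 15.28 kHz, folds to fs − 29.58 kHz = 0.98 kHz.
Distinct values: {0.98 kHz, 3.06 kHz, 7.48 kHz}.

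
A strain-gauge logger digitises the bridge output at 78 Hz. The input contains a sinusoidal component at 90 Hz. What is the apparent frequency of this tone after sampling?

90 Hz mod fs = 12 Hz.
12 Hz ≤ fs/2 = 39 Hz, appears at 12 Hz.

12 Hz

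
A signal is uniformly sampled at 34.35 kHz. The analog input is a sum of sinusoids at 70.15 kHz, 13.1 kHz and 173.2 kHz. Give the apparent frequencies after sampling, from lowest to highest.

fs/2 = 17.175 kHz.
70.15 kHz mod fs = 1.45 kHz.
1.45 kHz ≤ fs/2 = 17.175 kHz, appears at 1.45 kHz.
13.1 kHz ≤ fs/2 = 17.175 kHz, passes unchanged.
173.2 kHz mod fs = 1.45 kHz.
1.45 kHz ≤ fs/2 = 17.175 kHz, appears at 1.45 kHz.
Distinct values: {1.45 kHz, 13.1 kHz}.

1.45 kHz, 13.1 kHz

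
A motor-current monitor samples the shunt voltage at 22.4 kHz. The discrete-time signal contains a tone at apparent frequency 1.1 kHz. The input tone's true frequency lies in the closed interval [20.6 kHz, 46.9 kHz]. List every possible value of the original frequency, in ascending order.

21.3 kHz, 23.5 kHz, 43.7 kHz, 45.9 kHz

Frequencies that alias to 1.1 kHz are k·fs ± 1.1 kHz for integer k ≥ 0.
k=0: 1.1 kHz.
k=1: 21.3 kHz, 23.5 kHz.
k=2: 43.7 kHz, 45.9 kHz.
k=3: 66.1 kHz, 68.3 kHz.
Within [20.6 kHz, 46.9 kHz]: 21.3 kHz, 23.5 kHz, 43.7 kHz, 45.9 kHz.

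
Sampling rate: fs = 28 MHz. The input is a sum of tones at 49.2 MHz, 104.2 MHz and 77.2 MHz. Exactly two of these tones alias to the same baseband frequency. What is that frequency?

6.8 MHz

fs/2 = 14 MHz.
49.2 MHz mod fs = 21.2 MHz.
21.2 MHz > fs/2 = 14 MHz, folds to fs − 21.2 MHz = 6.8 MHz.
104.2 MHz mod fs = 20.2 MHz.
20.2 MHz > fs/2 = 14 MHz, folds to fs − 20.2 MHz = 7.8 MHz.
77.2 MHz mod fs = 21.2 MHz.
21.2 MHz > fs/2 = 14 MHz, folds to fs − 21.2 MHz = 6.8 MHz.
49.2 MHz and 77.2 MHz both map to 6.8 MHz.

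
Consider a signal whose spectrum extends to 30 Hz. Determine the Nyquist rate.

Nyquist rate = 2 × 30 Hz = 60 Hz.

60 Hz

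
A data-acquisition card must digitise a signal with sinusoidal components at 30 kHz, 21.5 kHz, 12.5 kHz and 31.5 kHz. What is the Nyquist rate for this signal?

Highest-frequency component: 31.5 kHz.
Nyquist rate = 2 × 31.5 kHz = 63 kHz.

63 kHz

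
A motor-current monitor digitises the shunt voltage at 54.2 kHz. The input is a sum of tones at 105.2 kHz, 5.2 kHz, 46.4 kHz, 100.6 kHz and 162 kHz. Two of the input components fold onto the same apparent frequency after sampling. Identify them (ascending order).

fs/2 = 27.1 kHz.
105.2 kHz mod fs = 51 kHz.
51 kHz > fs/2 = 27.1 kHz, folds to fs − 51 kHz = 3.2 kHz.
5.2 kHz ≤ fs/2 = 27.1 kHz, passes unchanged.
46.4 kHz > fs/2 = 27.1 kHz, folds to fs − 46.4 kHz = 7.8 kHz.
100.6 kHz mod fs = 46.4 kHz.
46.4 kHz > fs/2 = 27.1 kHz, folds to fs − 46.4 kHz = 7.8 kHz.
162 kHz mod fs = 53.6 kHz.
53.6 kHz > fs/2 = 27.1 kHz, folds to fs − 53.6 kHz = 0.6 kHz.
46.4 kHz and 100.6 kHz both map to 7.8 kHz.

46.4 kHz, 100.6 kHz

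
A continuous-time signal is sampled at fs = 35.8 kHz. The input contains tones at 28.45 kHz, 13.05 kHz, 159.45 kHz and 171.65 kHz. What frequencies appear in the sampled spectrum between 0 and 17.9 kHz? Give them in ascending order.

7.35 kHz, 13.05 kHz, 16.25 kHz

fs/2 = 17.9 kHz.
28.45 kHz > fs/2 = 17.9 kHz, folds to fs − 28.45 kHz = 7.35 kHz.
13.05 kHz ≤ fs/2 = 17.9 kHz, passes unchanged.
159.45 kHz mod fs = 16.25 kHz.
16.25 kHz ≤ fs/2 = 17.9 kHz, appears at 16.25 kHz.
171.65 kHz mod fs = 28.45 kHz.
28.45 kHz > fs/2 = 17.9 kHz, folds to fs − 28.45 kHz = 7.35 kHz.
Distinct values: {7.35 kHz, 13.05 kHz, 16.25 kHz}.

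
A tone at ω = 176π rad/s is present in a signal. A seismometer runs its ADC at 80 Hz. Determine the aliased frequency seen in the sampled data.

ω = 176π rad/s → f = ω/(2π) = 88 Hz.
88 Hz mod fs = 8 Hz.
8 Hz ≤ fs/2 = 40 Hz, appears at 8 Hz.

8 Hz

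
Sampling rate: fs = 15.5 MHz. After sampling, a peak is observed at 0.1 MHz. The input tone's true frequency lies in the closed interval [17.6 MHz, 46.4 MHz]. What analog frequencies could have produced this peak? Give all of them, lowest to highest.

Frequencies that alias to 0.1 MHz are k·fs ± 0.1 MHz for integer k ≥ 0.
k=0: 0.1 MHz.
k=1: 15.4 MHz, 15.6 MHz.
k=2: 30.9 MHz, 31.1 MHz.
k=3: 46.4 MHz, 46.6 MHz.
k=4: 61.9 MHz, 62.1 MHz.
Within [17.6 MHz, 46.4 MHz]: 30.9 MHz, 31.1 MHz, 46.4 MHz.

30.9 MHz, 31.1 MHz, 46.4 MHz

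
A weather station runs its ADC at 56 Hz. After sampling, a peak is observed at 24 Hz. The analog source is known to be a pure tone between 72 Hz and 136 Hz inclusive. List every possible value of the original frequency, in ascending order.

Frequencies that alias to 24 Hz are k·fs ± 24 Hz for integer k ≥ 0.
k=0: 24 Hz.
k=1: 32 Hz, 80 Hz.
k=2: 88 Hz, 136 Hz.
k=3: 144 Hz, 192 Hz.
Within [72 Hz, 136 Hz]: 80 Hz, 88 Hz, 136 Hz.

80 Hz, 88 Hz, 136 Hz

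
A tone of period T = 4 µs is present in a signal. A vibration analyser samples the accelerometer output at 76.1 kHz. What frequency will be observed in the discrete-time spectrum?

T = 4 µs → f = 1/T = 250 kHz.
250 kHz mod fs = 21.7 kHz.
21.7 kHz ≤ fs/2 = 38.05 kHz, appears at 21.7 kHz.

21.7 kHz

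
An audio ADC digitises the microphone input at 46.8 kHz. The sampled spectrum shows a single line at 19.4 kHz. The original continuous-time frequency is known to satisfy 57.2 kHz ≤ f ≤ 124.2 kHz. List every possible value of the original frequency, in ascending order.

Frequencies that alias to 19.4 kHz are k·fs ± 19.4 kHz for integer k ≥ 0.
k=0: 19.4 kHz.
k=1: 27.4 kHz, 66.2 kHz.
k=2: 74.2 kHz, 113 kHz.
k=3: 121 kHz, 159.8 kHz.
k=4: 167.8 kHz, 206.6 kHz.
Within [57.2 kHz, 124.2 kHz]: 66.2 kHz, 74.2 kHz, 113 kHz, 121 kHz.

66.2 kHz, 74.2 kHz, 113 kHz, 121 kHz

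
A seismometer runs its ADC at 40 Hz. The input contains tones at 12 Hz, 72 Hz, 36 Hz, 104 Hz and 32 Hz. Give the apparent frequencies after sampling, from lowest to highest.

fs/2 = 20 Hz.
12 Hz ≤ fs/2 = 20 Hz, passes unchanged.
72 Hz mod fs = 32 Hz.
32 Hz > fs/2 = 20 Hz, folds to fs − 32 Hz = 8 Hz.
36 Hz > fs/2 = 20 Hz, folds to fs − 36 Hz = 4 Hz.
104 Hz mod fs = 24 Hz.
24 Hz > fs/2 = 20 Hz, folds to fs − 24 Hz = 16 Hz.
32 Hz > fs/2 = 20 Hz, folds to fs − 32 Hz = 8 Hz.
Distinct values: {4 Hz, 8 Hz, 12 Hz, 16 Hz}.

4 Hz, 8 Hz, 12 Hz, 16 Hz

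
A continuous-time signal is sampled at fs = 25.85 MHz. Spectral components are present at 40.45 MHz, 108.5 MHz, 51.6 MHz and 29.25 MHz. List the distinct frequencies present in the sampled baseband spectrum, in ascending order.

0.1 MHz, 3.4 MHz, 5.1 MHz, 11.25 MHz

fs/2 = 12.925 MHz.
40.45 MHz mod fs = 14.6 MHz.
14.6 MHz > fs/2 = 12.925 MHz, folds to fs − 14.6 MHz = 11.25 MHz.
108.5 MHz mod fs = 5.1 MHz.
5.1 MHz ≤ fs/2 = 12.925 MHz, appears at 5.1 MHz.
51.6 MHz mod fs = 25.75 MHz.
25.75 MHz > fs/2 = 12.925 MHz, folds to fs − 25.75 MHz = 0.1 MHz.
29.25 MHz mod fs = 3.4 MHz.
3.4 MHz ≤ fs/2 = 12.925 MHz, appears at 3.4 MHz.
Distinct values: {0.1 MHz, 3.4 MHz, 5.1 MHz, 11.25 MHz}.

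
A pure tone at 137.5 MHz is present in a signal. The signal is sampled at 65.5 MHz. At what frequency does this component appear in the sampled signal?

6.5 MHz

137.5 MHz mod fs = 6.5 MHz.
6.5 MHz ≤ fs/2 = 32.75 MHz, appears at 6.5 MHz.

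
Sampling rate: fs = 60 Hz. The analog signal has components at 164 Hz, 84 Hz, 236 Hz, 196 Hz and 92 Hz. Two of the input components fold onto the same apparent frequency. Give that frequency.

fs/2 = 30 Hz.
164 Hz mod fs = 44 Hz.
44 Hz > fs/2 = 30 Hz, folds to fs − 44 Hz = 16 Hz.
84 Hz mod fs = 24 Hz.
24 Hz ≤ fs/2 = 30 Hz, appears at 24 Hz.
236 Hz mod fs = 56 Hz.
56 Hz > fs/2 = 30 Hz, folds to fs − 56 Hz = 4 Hz.
196 Hz mod fs = 16 Hz.
16 Hz ≤ fs/2 = 30 Hz, appears at 16 Hz.
92 Hz mod fs = 32 Hz.
32 Hz > fs/2 = 30 Hz, folds to fs − 32 Hz = 28 Hz.
164 Hz and 196 Hz both map to 16 Hz.

16 Hz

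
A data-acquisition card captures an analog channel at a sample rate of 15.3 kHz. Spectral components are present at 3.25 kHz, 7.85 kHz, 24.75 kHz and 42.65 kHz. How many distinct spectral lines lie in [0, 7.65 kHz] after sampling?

fs/2 = 7.65 kHz.
3.25 kHz ≤ fs/2 = 7.65 kHz, passes unchanged.
7.85 kHz > fs/2 = 7.65 kHz, folds to fs − 7.85 kHz = 7.45 kHz.
24.75 kHz mod fs = 9.45 kHz.
9.45 kHz > fs/2 = 7.65 kHz, folds to fs − 9.45 kHz = 5.85 kHz.
42.65 kHz mod fs = 12.05 kHz.
12.05 kHz > fs/2 = 7.65 kHz, folds to fs − 12.05 kHz = 3.25 kHz.
Distinct values: {3.25 kHz, 5.85 kHz, 7.45 kHz} → 3.

3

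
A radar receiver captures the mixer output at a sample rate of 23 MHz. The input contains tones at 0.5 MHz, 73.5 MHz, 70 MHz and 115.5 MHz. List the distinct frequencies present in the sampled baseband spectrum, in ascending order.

0.5 MHz, 1 MHz, 4.5 MHz

fs/2 = 11.5 MHz.
0.5 MHz ≤ fs/2 = 11.5 MHz, passes unchanged.
73.5 MHz mod fs = 4.5 MHz.
4.5 MHz ≤ fs/2 = 11.5 MHz, appears at 4.5 MHz.
70 MHz mod fs = 1 MHz.
1 MHz ≤ fs/2 = 11.5 MHz, appears at 1 MHz.
115.5 MHz mod fs = 0.5 MHz.
0.5 MHz ≤ fs/2 = 11.5 MHz, appears at 0.5 MHz.
Distinct values: {0.5 MHz, 1 MHz, 4.5 MHz}.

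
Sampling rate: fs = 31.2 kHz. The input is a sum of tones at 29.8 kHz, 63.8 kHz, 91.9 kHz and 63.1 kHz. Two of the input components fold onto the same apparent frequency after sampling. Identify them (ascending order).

fs/2 = 15.6 kHz.
29.8 kHz > fs/2 = 15.6 kHz, folds to fs − 29.8 kHz = 1.4 kHz.
63.8 kHz mod fs = 1.4 kHz.
1.4 kHz ≤ fs/2 = 15.6 kHz, appears at 1.4 kHz.
91.9 kHz mod fs = 29.5 kHz.
29.5 kHz > fs/2 = 15.6 kHz, folds to fs − 29.5 kHz = 1.7 kHz.
63.1 kHz mod fs = 0.7 kHz.
0.7 kHz ≤ fs/2 = 15.6 kHz, appears at 0.7 kHz.
29.8 kHz and 63.8 kHz both map to 1.4 kHz.

29.8 kHz, 63.8 kHz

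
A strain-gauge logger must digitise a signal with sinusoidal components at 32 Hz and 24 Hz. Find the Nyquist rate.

64 Hz

Highest-frequency component: 32 Hz.
Nyquist rate = 2 × 32 Hz = 64 Hz.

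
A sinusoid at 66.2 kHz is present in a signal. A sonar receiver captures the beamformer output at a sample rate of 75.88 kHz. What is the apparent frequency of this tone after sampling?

9.68 kHz

66.2 kHz > fs/2 = 37.94 kHz, folds to fs − 66.2 kHz = 9.68 kHz.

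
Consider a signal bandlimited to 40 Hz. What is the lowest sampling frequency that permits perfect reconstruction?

Nyquist rate = 2 × 40 Hz = 80 Hz.

80 Hz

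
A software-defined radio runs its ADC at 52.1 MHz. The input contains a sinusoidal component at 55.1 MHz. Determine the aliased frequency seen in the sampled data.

55.1 MHz mod fs = 3 MHz.
3 MHz ≤ fs/2 = 26.05 MHz, appears at 3 MHz.

3 MHz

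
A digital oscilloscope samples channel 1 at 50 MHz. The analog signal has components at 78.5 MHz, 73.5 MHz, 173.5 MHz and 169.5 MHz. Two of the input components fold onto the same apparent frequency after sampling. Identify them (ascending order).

73.5 MHz, 173.5 MHz

fs/2 = 25 MHz.
78.5 MHz mod fs = 28.5 MHz.
28.5 MHz > fs/2 = 25 MHz, folds to fs − 28.5 MHz = 21.5 MHz.
73.5 MHz mod fs = 23.5 MHz.
23.5 MHz ≤ fs/2 = 25 MHz, appears at 23.5 MHz.
173.5 MHz mod fs = 23.5 MHz.
23.5 MHz ≤ fs/2 = 25 MHz, appears at 23.5 MHz.
169.5 MHz mod fs = 19.5 MHz.
19.5 MHz ≤ fs/2 = 25 MHz, appears at 19.5 MHz.
73.5 MHz and 173.5 MHz both map to 23.5 MHz.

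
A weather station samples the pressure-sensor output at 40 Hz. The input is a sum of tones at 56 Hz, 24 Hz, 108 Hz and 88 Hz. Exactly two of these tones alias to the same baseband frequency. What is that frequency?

fs/2 = 20 Hz.
56 Hz mod fs = 16 Hz.
16 Hz ≤ fs/2 = 20 Hz, appears at 16 Hz.
24 Hz > fs/2 = 20 Hz, folds to fs − 24 Hz = 16 Hz.
108 Hz mod fs = 28 Hz.
28 Hz > fs/2 = 20 Hz, folds to fs − 28 Hz = 12 Hz.
88 Hz mod fs = 8 Hz.
8 Hz ≤ fs/2 = 20 Hz, appears at 8 Hz.
24 Hz and 56 Hz both map to 16 Hz.

16 Hz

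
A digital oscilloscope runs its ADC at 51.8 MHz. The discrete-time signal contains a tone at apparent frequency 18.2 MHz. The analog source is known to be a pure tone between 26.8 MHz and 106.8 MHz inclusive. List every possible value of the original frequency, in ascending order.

33.6 MHz, 70 MHz, 85.4 MHz

Frequencies that alias to 18.2 MHz are k·fs ± 18.2 MHz for integer k ≥ 0.
k=0: 18.2 MHz.
k=1: 33.6 MHz, 70 MHz.
k=2: 85.4 MHz, 121.8 MHz.
k=3: 137.2 MHz, 173.6 MHz.
Within [26.8 MHz, 106.8 MHz]: 33.6 MHz, 70 MHz, 85.4 MHz.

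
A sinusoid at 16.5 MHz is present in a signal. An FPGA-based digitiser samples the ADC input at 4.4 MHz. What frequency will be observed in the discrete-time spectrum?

1.1 MHz

16.5 MHz mod fs = 3.3 MHz.
3.3 MHz > fs/2 = 2.2 MHz, folds to fs − 3.3 MHz = 1.1 MHz.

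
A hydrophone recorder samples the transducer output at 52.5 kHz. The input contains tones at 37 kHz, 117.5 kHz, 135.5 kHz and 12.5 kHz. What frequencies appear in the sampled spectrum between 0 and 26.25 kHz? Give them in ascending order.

12.5 kHz, 15.5 kHz, 22 kHz

fs/2 = 26.25 kHz.
37 kHz > fs/2 = 26.25 kHz, folds to fs − 37 kHz = 15.5 kHz.
117.5 kHz mod fs = 12.5 kHz.
12.5 kHz ≤ fs/2 = 26.25 kHz, appears at 12.5 kHz.
135.5 kHz mod fs = 30.5 kHz.
30.5 kHz > fs/2 = 26.25 kHz, folds to fs − 30.5 kHz = 22 kHz.
12.5 kHz ≤ fs/2 = 26.25 kHz, passes unchanged.
Distinct values: {12.5 kHz, 15.5 kHz, 22 kHz}.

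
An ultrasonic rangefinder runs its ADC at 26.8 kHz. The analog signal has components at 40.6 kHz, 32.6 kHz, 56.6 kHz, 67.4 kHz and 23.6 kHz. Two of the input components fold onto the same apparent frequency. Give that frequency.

13 kHz

fs/2 = 13.4 kHz.
40.6 kHz mod fs = 13.8 kHz.
13.8 kHz > fs/2 = 13.4 kHz, folds to fs − 13.8 kHz = 13 kHz.
32.6 kHz mod fs = 5.8 kHz.
5.8 kHz ≤ fs/2 = 13.4 kHz, appears at 5.8 kHz.
56.6 kHz mod fs = 3 kHz.
3 kHz ≤ fs/2 = 13.4 kHz, appears at 3 kHz.
67.4 kHz mod fs = 13.8 kHz.
13.8 kHz > fs/2 = 13.4 kHz, folds to fs − 13.8 kHz = 13 kHz.
23.6 kHz > fs/2 = 13.4 kHz, folds to fs − 23.6 kHz = 3.2 kHz.
40.6 kHz and 67.4 kHz both map to 13 kHz.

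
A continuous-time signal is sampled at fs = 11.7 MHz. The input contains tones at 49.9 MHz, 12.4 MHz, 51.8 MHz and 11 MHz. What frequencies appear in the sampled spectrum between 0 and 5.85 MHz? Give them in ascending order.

0.7 MHz, 3.1 MHz, 5 MHz

fs/2 = 5.85 MHz.
49.9 MHz mod fs = 3.1 MHz.
3.1 MHz ≤ fs/2 = 5.85 MHz, appears at 3.1 MHz.
12.4 MHz mod fs = 0.7 MHz.
0.7 MHz ≤ fs/2 = 5.85 MHz, appears at 0.7 MHz.
51.8 MHz mod fs = 5 MHz.
5 MHz ≤ fs/2 = 5.85 MHz, appears at 5 MHz.
11 MHz > fs/2 = 5.85 MHz, folds to fs − 11 MHz = 0.7 MHz.
Distinct values: {0.7 MHz, 3.1 MHz, 5 MHz}.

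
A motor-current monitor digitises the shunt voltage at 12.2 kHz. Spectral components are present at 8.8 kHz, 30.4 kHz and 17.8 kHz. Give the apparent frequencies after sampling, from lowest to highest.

3.4 kHz, 5.6 kHz, 6 kHz

fs/2 = 6.1 kHz.
8.8 kHz > fs/2 = 6.1 kHz, folds to fs − 8.8 kHz = 3.4 kHz.
30.4 kHz mod fs = 6 kHz.
6 kHz ≤ fs/2 = 6.1 kHz, appears at 6 kHz.
17.8 kHz mod fs = 5.6 kHz.
5.6 kHz ≤ fs/2 = 6.1 kHz, appears at 5.6 kHz.
Distinct values: {3.4 kHz, 5.6 kHz, 6 kHz}.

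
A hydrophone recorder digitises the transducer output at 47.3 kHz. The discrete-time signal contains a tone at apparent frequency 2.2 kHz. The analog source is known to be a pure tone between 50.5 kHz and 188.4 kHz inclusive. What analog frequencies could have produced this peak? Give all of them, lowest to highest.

92.4 kHz, 96.8 kHz, 139.7 kHz, 144.1 kHz, 187 kHz

Frequencies that alias to 2.2 kHz are k·fs ± 2.2 kHz for integer k ≥ 0.
k=0: 2.2 kHz.
k=1: 45.1 kHz, 49.5 kHz.
k=2: 92.4 kHz, 96.8 kHz.
k=3: 139.7 kHz, 144.1 kHz.
k=4: 187 kHz, 191.4 kHz.
k=5: 234.3 kHz, 238.7 kHz.
Within [50.5 kHz, 188.4 kHz]: 92.4 kHz, 96.8 kHz, 139.7 kHz, 144.1 kHz, 187 kHz.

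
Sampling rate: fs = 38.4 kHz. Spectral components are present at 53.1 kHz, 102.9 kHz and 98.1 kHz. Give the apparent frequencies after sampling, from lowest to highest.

12.3 kHz, 14.7 kHz, 17.1 kHz

fs/2 = 19.2 kHz.
53.1 kHz mod fs = 14.7 kHz.
14.7 kHz ≤ fs/2 = 19.2 kHz, appears at 14.7 kHz.
102.9 kHz mod fs = 26.1 kHz.
26.1 kHz > fs/2 = 19.2 kHz, folds to fs − 26.1 kHz = 12.3 kHz.
98.1 kHz mod fs = 21.3 kHz.
21.3 kHz > fs/2 = 19.2 kHz, folds to fs − 21.3 kHz = 17.1 kHz.
Distinct values: {12.3 kHz, 14.7 kHz, 17.1 kHz}.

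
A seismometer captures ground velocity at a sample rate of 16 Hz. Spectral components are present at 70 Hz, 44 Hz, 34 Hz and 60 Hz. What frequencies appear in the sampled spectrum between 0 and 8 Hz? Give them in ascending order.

fs/2 = 8 Hz.
70 Hz mod fs = 6 Hz.
6 Hz ≤ fs/2 = 8 Hz, appears at 6 Hz.
44 Hz mod fs = 12 Hz.
12 Hz > fs/2 = 8 Hz, folds to fs − 12 Hz = 4 Hz.
34 Hz mod fs = 2 Hz.
2 Hz ≤ fs/2 = 8 Hz, appears at 2 Hz.
60 Hz mod fs = 12 Hz.
12 Hz > fs/2 = 8 Hz, folds to fs − 12 Hz = 4 Hz.
Distinct values: {2 Hz, 4 Hz, 6 Hz}.

2 Hz, 4 Hz, 6 Hz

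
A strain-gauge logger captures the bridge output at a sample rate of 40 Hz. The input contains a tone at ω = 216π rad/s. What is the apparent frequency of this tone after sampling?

12 Hz

ω = 216π rad/s → f = ω/(2π) = 108 Hz.
108 Hz mod fs = 28 Hz.
28 Hz > fs/2 = 20 Hz, folds to fs − 28 Hz = 12 Hz.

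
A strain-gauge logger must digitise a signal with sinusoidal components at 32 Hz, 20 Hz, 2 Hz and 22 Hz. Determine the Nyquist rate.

64 Hz

Highest-frequency component: 32 Hz.
Nyquist rate = 2 × 32 Hz = 64 Hz.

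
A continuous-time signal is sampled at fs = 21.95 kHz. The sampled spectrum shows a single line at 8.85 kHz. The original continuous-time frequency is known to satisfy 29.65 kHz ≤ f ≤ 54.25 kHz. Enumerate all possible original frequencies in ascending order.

Frequencies that alias to 8.85 kHz are k·fs ± 8.85 kHz for integer k ≥ 0.
k=0: 8.85 kHz.
k=1: 13.1 kHz, 30.8 kHz.
k=2: 35.05 kHz, 52.75 kHz.
k=3: 57 kHz, 74.7 kHz.
Within [29.65 kHz, 54.25 kHz]: 30.8 kHz, 35.05 kHz, 52.75 kHz.

30.8 kHz, 35.05 kHz, 52.75 kHz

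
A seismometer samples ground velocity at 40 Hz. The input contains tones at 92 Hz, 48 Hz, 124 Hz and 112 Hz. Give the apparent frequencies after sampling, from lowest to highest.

fs/2 = 20 Hz.
92 Hz mod fs = 12 Hz.
12 Hz ≤ fs/2 = 20 Hz, appears at 12 Hz.
48 Hz mod fs = 8 Hz.
8 Hz ≤ fs/2 = 20 Hz, appears at 8 Hz.
124 Hz mod fs = 4 Hz.
4 Hz ≤ fs/2 = 20 Hz, appears at 4 Hz.
112 Hz mod fs = 32 Hz.
32 Hz > fs/2 = 20 Hz, folds to fs − 32 Hz = 8 Hz.
Distinct values: {4 Hz, 8 Hz, 12 Hz}.

4 Hz, 8 Hz, 12 Hz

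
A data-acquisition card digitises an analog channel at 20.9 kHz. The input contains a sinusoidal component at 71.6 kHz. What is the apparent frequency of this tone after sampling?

8.9 kHz

71.6 kHz mod fs = 8.9 kHz.
8.9 kHz ≤ fs/2 = 10.45 kHz, appears at 8.9 kHz.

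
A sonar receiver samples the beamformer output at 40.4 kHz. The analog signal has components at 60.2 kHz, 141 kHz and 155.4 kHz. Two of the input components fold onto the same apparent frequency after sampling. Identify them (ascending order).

60.2 kHz, 141 kHz

fs/2 = 20.2 kHz.
60.2 kHz mod fs = 19.8 kHz.
19.8 kHz ≤ fs/2 = 20.2 kHz, appears at 19.8 kHz.
141 kHz mod fs = 19.8 kHz.
19.8 kHz ≤ fs/2 = 20.2 kHz, appears at 19.8 kHz.
155.4 kHz mod fs = 34.2 kHz.
34.2 kHz > fs/2 = 20.2 kHz, folds to fs − 34.2 kHz = 6.2 kHz.
60.2 kHz and 141 kHz both map to 19.8 kHz.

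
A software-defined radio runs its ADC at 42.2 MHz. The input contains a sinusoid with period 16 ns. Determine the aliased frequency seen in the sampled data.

T = 16 ns → f = 1/T = 62.5 MHz.
62.5 MHz mod fs = 20.3 MHz.
20.3 MHz ≤ fs/2 = 21.1 MHz, appears at 20.3 MHz.

20.3 MHz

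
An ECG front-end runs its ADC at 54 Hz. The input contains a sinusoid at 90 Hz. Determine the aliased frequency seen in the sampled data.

18 Hz

90 Hz mod fs = 36 Hz.
36 Hz > fs/2 = 27 Hz, folds to fs − 36 Hz = 18 Hz.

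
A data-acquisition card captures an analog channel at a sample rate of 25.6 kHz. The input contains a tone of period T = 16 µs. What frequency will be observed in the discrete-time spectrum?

T = 16 µs → f = 1/T = 62.5 kHz.
62.5 kHz mod fs = 11.3 kHz.
11.3 kHz ≤ fs/2 = 12.8 kHz, appears at 11.3 kHz.

11.3 kHz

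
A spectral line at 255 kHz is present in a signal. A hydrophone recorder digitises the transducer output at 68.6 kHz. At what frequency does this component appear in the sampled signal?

255 kHz mod fs = 49.2 kHz.
49.2 kHz > fs/2 = 34.3 kHz, folds to fs − 49.2 kHz = 19.4 kHz.

19.4 kHz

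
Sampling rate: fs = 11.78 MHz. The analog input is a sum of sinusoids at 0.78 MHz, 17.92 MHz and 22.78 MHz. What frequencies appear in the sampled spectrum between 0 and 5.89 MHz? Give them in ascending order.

fs/2 = 5.89 MHz.
0.78 MHz ≤ fs/2 = 5.89 MHz, passes unchanged.
17.92 MHz mod fs = 6.14 MHz.
6.14 MHz > fs/2 = 5.89 MHz, folds to fs − 6.14 MHz = 5.64 MHz.
22.78 MHz mod fs = 11 MHz.
11 MHz > fs/2 = 5.89 MHz, folds to fs − 11 MHz = 0.78 MHz.
Distinct values: {0.78 MHz, 5.64 MHz}.

0.78 MHz, 5.64 MHz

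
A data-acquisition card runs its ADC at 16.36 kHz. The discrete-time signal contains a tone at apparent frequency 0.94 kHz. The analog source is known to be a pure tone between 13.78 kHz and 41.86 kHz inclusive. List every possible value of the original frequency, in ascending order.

15.42 kHz, 17.3 kHz, 31.78 kHz, 33.66 kHz

Frequencies that alias to 0.94 kHz are k·fs ± 0.94 kHz for integer k ≥ 0.
k=0: 0.94 kHz.
k=1: 15.42 kHz, 17.3 kHz.
k=2: 31.78 kHz, 33.66 kHz.
k=3: 48.14 kHz, 50.02 kHz.
Within [13.78 kHz, 41.86 kHz]: 15.42 kHz, 17.3 kHz, 31.78 kHz, 33.66 kHz.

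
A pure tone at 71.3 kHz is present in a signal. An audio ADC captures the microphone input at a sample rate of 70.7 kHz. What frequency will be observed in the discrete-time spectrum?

0.6 kHz

71.3 kHz mod fs = 0.6 kHz.
0.6 kHz ≤ fs/2 = 35.35 kHz, appears at 0.6 kHz.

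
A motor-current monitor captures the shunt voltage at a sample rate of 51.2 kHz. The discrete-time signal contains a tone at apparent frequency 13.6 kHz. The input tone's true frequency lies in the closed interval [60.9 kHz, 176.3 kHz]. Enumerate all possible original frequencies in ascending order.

Frequencies that alias to 13.6 kHz are k·fs ± 13.6 kHz for integer k ≥ 0.
k=0: 13.6 kHz.
k=1: 37.6 kHz, 64.8 kHz.
k=2: 88.8 kHz, 116 kHz.
k=3: 140 kHz, 167.2 kHz.
k=4: 191.2 kHz, 218.4 kHz.
Within [60.9 kHz, 176.3 kHz]: 64.8 kHz, 88.8 kHz, 116 kHz, 140 kHz, 167.2 kHz.

64.8 kHz, 88.8 kHz, 116 kHz, 140 kHz, 167.2 kHz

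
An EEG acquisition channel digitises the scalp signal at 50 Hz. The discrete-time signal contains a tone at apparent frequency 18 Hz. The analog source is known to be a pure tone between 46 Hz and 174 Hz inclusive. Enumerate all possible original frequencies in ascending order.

68 Hz, 82 Hz, 118 Hz, 132 Hz, 168 Hz

Frequencies that alias to 18 Hz are k·fs ± 18 Hz for integer k ≥ 0.
k=0: 18 Hz.
k=1: 32 Hz, 68 Hz.
k=2: 82 Hz, 118 Hz.
k=3: 132 Hz, 168 Hz.
k=4: 182 Hz, 218 Hz.
Within [46 Hz, 174 Hz]: 68 Hz, 82 Hz, 118 Hz, 132 Hz, 168 Hz.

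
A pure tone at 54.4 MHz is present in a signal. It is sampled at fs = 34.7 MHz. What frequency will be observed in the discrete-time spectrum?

15 MHz

54.4 MHz mod fs = 19.7 MHz.
19.7 MHz > fs/2 = 17.35 MHz, folds to fs − 19.7 MHz = 15 MHz.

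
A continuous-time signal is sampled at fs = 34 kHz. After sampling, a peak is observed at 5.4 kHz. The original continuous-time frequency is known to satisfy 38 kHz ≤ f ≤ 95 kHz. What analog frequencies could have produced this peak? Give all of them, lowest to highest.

Frequencies that alias to 5.4 kHz are k·fs ± 5.4 kHz for integer k ≥ 0.
k=0: 5.4 kHz.
k=1: 28.6 kHz, 39.4 kHz.
k=2: 62.6 kHz, 73.4 kHz.
k=3: 96.6 kHz, 107.4 kHz.
Within [38 kHz, 95 kHz]: 39.4 kHz, 62.6 kHz, 73.4 kHz.

39.4 kHz, 62.6 kHz, 73.4 kHz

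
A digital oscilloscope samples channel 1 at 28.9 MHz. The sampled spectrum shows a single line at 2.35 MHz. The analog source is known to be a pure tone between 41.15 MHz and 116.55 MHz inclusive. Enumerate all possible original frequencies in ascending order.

55.45 MHz, 60.15 MHz, 84.35 MHz, 89.05 MHz, 113.25 MHz

Frequencies that alias to 2.35 MHz are k·fs ± 2.35 MHz for integer k ≥ 0.
k=0: 2.35 MHz.
k=1: 26.55 MHz, 31.25 MHz.
k=2: 55.45 MHz, 60.15 MHz.
k=3: 84.35 MHz, 89.05 MHz.
k=4: 113.25 MHz, 117.95 MHz.
k=5: 142.15 MHz, 146.85 MHz.
Within [41.15 MHz, 116.55 MHz]: 55.45 MHz, 60.15 MHz, 84.35 MHz, 89.05 MHz, 113.25 MHz.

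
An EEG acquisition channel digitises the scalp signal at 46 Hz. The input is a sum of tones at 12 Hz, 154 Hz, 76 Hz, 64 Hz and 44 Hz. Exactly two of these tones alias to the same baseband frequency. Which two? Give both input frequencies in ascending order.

76 Hz, 154 Hz

fs/2 = 23 Hz.
12 Hz ≤ fs/2 = 23 Hz, passes unchanged.
154 Hz mod fs = 16 Hz.
16 Hz ≤ fs/2 = 23 Hz, appears at 16 Hz.
76 Hz mod fs = 30 Hz.
30 Hz > fs/2 = 23 Hz, folds to fs − 30 Hz = 16 Hz.
64 Hz mod fs = 18 Hz.
18 Hz ≤ fs/2 = 23 Hz, appears at 18 Hz.
44 Hz > fs/2 = 23 Hz, folds to fs − 44 Hz = 2 Hz.
76 Hz and 154 Hz both map to 16 Hz.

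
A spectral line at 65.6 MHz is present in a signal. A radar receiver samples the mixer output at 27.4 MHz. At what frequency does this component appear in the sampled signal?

65.6 MHz mod fs = 10.8 MHz.
10.8 MHz ≤ fs/2 = 13.7 MHz, appears at 10.8 MHz.

10.8 MHz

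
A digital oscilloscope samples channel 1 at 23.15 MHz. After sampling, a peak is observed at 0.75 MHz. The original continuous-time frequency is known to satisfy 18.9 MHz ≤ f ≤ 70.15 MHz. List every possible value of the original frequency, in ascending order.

22.4 MHz, 23.9 MHz, 45.55 MHz, 47.05 MHz, 68.7 MHz

Frequencies that alias to 0.75 MHz are k·fs ± 0.75 MHz for integer k ≥ 0.
k=0: 0.75 MHz.
k=1: 22.4 MHz, 23.9 MHz.
k=2: 45.55 MHz, 47.05 MHz.
k=3: 68.7 MHz, 70.2 MHz.
k=4: 91.85 MHz, 93.35 MHz.
Within [18.9 MHz, 70.15 MHz]: 22.4 MHz, 23.9 MHz, 45.55 MHz, 47.05 MHz, 68.7 MHz.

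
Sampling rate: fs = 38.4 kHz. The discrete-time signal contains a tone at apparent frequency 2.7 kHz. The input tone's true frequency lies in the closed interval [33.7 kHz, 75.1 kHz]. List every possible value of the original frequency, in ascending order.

35.7 kHz, 41.1 kHz, 74.1 kHz

Frequencies that alias to 2.7 kHz are k·fs ± 2.7 kHz for integer k ≥ 0.
k=0: 2.7 kHz.
k=1: 35.7 kHz, 41.1 kHz.
k=2: 74.1 kHz, 79.5 kHz.
k=3: 112.5 kHz, 117.9 kHz.
Within [33.7 kHz, 75.1 kHz]: 35.7 kHz, 41.1 kHz, 74.1 kHz.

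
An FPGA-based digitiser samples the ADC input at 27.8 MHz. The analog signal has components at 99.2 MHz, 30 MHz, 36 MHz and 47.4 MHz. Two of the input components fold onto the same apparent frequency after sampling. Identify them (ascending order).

fs/2 = 13.9 MHz.
99.2 MHz mod fs = 15.8 MHz.
15.8 MHz > fs/2 = 13.9 MHz, folds to fs − 15.8 MHz = 12 MHz.
30 MHz mod fs = 2.2 MHz.
2.2 MHz ≤ fs/2 = 13.9 MHz, appears at 2.2 MHz.
36 MHz mod fs = 8.2 MHz.
8.2 MHz ≤ fs/2 = 13.9 MHz, appears at 8.2 MHz.
47.4 MHz mod fs = 19.6 MHz.
19.6 MHz > fs/2 = 13.9 MHz, folds to fs − 19.6 MHz = 8.2 MHz.
36 MHz and 47.4 MHz both map to 8.2 MHz.

36 MHz, 47.4 MHz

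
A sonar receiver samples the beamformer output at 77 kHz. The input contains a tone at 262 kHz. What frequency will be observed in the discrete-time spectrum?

262 kHz mod fs = 31 kHz.
31 kHz ≤ fs/2 = 38.5 kHz, appears at 31 kHz.

31 kHz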